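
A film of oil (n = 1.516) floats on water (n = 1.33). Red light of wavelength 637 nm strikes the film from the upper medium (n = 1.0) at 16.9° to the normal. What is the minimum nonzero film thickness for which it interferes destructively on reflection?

214 nm

Ray reflecting at the top interface goes from n = 1.0 toward n = 1.516: a half-wave phase shift.
Bottom surface (1.516 → 1.33): reflection off a lower-index medium gives no phase shift.
Exactly one π shift → a net half-wave offset.
For minimum reflection here: 2 n t cos θ_r = m λ.
Snell's law: 1.0 sin 16.9° = 1.516 sin θ_r → sin θ_r = 0.192, cos θ_r = 0.981.
Minimum nonzero at m = 1: t = λ / (2 n cos θ_r) = 637 / (2 × 1.516 × 0.981) = 214 nm.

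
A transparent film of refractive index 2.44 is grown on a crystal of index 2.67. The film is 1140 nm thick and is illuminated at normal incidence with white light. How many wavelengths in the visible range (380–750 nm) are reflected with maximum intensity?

Top surface (1.0 → 2.44): reflection off a higher-index medium gives a half-wave phase shift.
Ray reflecting at the bottom interface goes from n = 2.44 toward n = 2.67: a half-wave phase shift.
The two reflections carry the same phase change, so no net offset.
So the condition for constructive reflection is 2 n t = m λ.
λ = 2 n t / m = 5563 / m nm.
m=7: 795 nm (IR); m=8: 695 nm (visible); m=9: 618 nm (visible); m=10: 556 nm (visible); m=11: 506 nm (visible); m=12: 464 nm (visible); m=13: 428 nm (visible); m=14: 397 nm (visible); m=15: 371 nm (UV).

7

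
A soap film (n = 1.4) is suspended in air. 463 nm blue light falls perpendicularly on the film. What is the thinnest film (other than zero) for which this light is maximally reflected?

Ray reflecting at the top interface goes from n = 1.0 toward n = 1.4: a half-wave phase shift.
Bottom surface (1.4 → 1.0): reflection off a lower-index medium gives no phase shift.
Net: one phase inversion between the two reflected rays.
With one net inversion, constructive interference in reflection requires 2 n t = (m + ½) λ.
Minimum at m = 0: t = λ / (4 n) = 463 / (4 × 1.4) = 82.7 nm.

82.7 nm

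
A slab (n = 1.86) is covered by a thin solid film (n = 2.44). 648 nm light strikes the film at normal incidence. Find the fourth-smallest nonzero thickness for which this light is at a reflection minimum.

531 nm

Ray reflecting at the top interface goes from n = 1.0 toward n = 2.44: a half-wave phase shift.
At the lower boundary (n = 2.44 to n = 1.86) the reflected ray undergoes no phase shift.
Net: one phase inversion between the two reflected rays.
So the condition for destructive reflection is 2 n t = m λ.
The fourth-smallest nonzero thickness corresponds to m = 4: t = m λ / (2 n) = 4.00 × 648 / (2 × 2.44) = 531 nm.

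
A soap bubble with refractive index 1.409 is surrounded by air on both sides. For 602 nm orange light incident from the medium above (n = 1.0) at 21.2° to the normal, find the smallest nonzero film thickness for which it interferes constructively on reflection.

At the upper boundary (n = 1.0 to n = 1.409) the reflected ray undergoes a half-wave phase shift.
Ray reflecting at the bottom interface goes from n = 1.409 toward n = 1.0: no phase shift.
Net: one phase inversion between the two reflected rays.
For strong reflection here: 2 n t cos θ_r = (m + ½) λ.
Snell's law: 1.0 sin 21.2° = 1.409 sin θ_r → sin θ_r = 0.257, cos θ_r = 0.967.
Minimum at m = 0: t = λ / (4 n cos θ_r) = 602 / (4 × 1.409 × 0.967) = 111 nm.

111 nm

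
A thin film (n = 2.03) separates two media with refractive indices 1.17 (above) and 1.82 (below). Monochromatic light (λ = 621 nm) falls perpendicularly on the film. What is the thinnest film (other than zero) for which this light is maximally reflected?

Top surface (1.17 → 2.03): reflection off a higher-index medium gives a half-wave phase shift.
At the lower boundary (n = 2.03 to n = 1.82) the reflected ray undergoes no phase shift.
The two reflections differ by half a wavelength.
For maximum reflection here: 2 n t = (m + ½) λ.
Minimum at m = 0: t = λ / (4 n) = 621 / (4 × 2.03) = 76.5 nm.

76.5 nm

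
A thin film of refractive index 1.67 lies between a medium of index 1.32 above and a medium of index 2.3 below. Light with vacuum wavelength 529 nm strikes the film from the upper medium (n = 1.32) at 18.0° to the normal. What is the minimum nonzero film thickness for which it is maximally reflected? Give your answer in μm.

0.163 μm

Ray reflecting at the top interface goes from n = 1.32 toward n = 1.67: a half-wave phase shift.
Ray reflecting at the bottom interface goes from n = 1.67 toward n = 2.3: a half-wave phase shift.
Net: no relative phase inversion (both shifts match).
For bright reflection here: 2 n t cos θ_r = m λ.
Snell's law: 1.32 sin 18.0° = 1.67 sin θ_r → sin θ_r = 0.244, cos θ_r = 0.970.
Minimum nonzero at m = 1: t = λ / (2 n cos θ_r) = 529 / (2 × 1.67 × 0.970) = 163 nm.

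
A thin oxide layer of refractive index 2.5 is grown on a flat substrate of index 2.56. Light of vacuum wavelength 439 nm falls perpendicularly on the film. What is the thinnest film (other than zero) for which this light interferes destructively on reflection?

43.9 nm

At the upper boundary (n = 1.0 to n = 2.5) the reflected ray undergoes a half-wave phase shift.
At the lower boundary (n = 2.5 to n = 2.56) the reflected ray undergoes a half-wave phase shift.
The two reflections carry the same phase change, so no net offset.
So the condition for destructive reflection is 2 n t = (m + ½) λ.
Minimum at m = 0: t = λ / (4 n) = 439 / (4 × 2.5) = 43.9 nm.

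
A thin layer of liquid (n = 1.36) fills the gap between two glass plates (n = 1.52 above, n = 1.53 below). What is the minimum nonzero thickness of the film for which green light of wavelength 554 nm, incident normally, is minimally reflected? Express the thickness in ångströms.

At the upper boundary (n = 1.52 to n = 1.36) the reflected ray undergoes no phase shift.
At the lower boundary (n = 1.36 to n = 1.53) the reflected ray undergoes a half-wave phase shift.
Net: one phase inversion between the two reflected rays.
For dark reflection here: 2 n t = m λ.
Minimum nonzero at m = 1: t = λ / (2 n) = 554 / (2 × 1.36) = 204 nm.

2037 Å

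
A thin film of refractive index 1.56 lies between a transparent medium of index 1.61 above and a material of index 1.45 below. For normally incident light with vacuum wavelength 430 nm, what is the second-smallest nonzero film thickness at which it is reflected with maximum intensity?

276 nm

Ray reflecting at the top interface goes from n = 1.61 toward n = 1.56: no phase shift.
At the lower boundary (n = 1.56 to n = 1.45) the reflected ray undergoes no phase shift.
Net: no relative phase inversion (both shifts match).
For strong reflection here: 2 n t = m λ.
The second-smallest nonzero thickness corresponds to m = 2: t = m λ / (2 n) = 2.00 × 430 / (2 × 1.56) = 276 nm.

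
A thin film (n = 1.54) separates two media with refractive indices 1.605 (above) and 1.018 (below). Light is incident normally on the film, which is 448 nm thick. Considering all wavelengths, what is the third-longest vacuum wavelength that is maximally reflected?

460 nm

At the upper boundary (n = 1.605 to n = 1.54) the reflected ray undergoes no phase shift.
Ray reflecting at the bottom interface goes from n = 1.54 toward n = 1.018: no phase shift.
The two reflections carry the same phase change, so no net offset.
So the condition for constructive reflection is 2 n t = m λ.
λ = 2 n t / m. The third-longest wavelength is m = 3: λ = 2 × 1.54 × 448 / 3.00 = 460 nm.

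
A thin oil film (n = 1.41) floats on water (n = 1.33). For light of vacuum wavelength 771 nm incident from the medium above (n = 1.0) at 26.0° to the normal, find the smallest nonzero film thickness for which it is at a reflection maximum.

144 nm

Top surface (1.0 → 1.41): reflection off a higher-index medium gives a half-wave phase shift.
Bottom surface (1.41 → 1.33): reflection off a lower-index medium gives no phase shift.
Net: one phase inversion between the two reflected rays.
For bright reflection here: 2 n t cos θ_r = (m + ½) λ.
Snell's law: 1.0 sin 26.0° = 1.41 sin θ_r → sin θ_r = 0.311, cos θ_r = 0.950.
Minimum at m = 0: t = λ / (4 n cos θ_r) = 771 / (4 × 1.41 × 0.950) = 144 nm.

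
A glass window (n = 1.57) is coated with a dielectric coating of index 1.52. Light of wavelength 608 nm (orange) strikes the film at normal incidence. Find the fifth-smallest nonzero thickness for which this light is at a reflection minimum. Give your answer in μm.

0.900 μm

Top surface (1.0 → 1.52): reflection off a higher-index medium gives a half-wave phase shift.
At the lower boundary (n = 1.52 to n = 1.57) the reflected ray undergoes a half-wave phase shift.
Net: no relative phase inversion (both shifts match).
For minimum reflection here: 2 n t = (m + ½) λ.
The fifth-smallest nonzero thickness corresponds to m = 4: t = (m + ½) λ / (2 n) = 4.50 × 608 / (2 × 1.52) = 900 nm.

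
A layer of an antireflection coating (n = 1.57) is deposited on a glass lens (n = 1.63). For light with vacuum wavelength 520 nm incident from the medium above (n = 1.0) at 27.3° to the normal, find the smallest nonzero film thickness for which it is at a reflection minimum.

Ray reflecting at the top interface goes from n = 1.0 toward n = 1.57: a half-wave phase shift.
Bottom surface (1.57 → 1.63): reflection off a higher-index medium gives a half-wave phase shift.
Net: no relative phase inversion (both shifts match).
So the condition for destructive reflection is 2 n t cos θ_r = (m + ½) λ.
Snell's law: 1.0 sin 27.3° = 1.57 sin θ_r → sin θ_r = 0.292, cos θ_r = 0.956.
Minimum at m = 0: t = λ / (4 n cos θ_r) = 520 / (4 × 1.57 × 0.956) = 86.6 nm.

86.6 nm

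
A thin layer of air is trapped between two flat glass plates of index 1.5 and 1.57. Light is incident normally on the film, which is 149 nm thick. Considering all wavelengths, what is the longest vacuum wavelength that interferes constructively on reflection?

596 nm

Ray reflecting at the top interface goes from n = 1.5 toward n = 1.0: no phase shift.
Bottom surface (1.0 → 1.57): reflection off a higher-index medium gives a half-wave phase shift.
The two reflections differ by half a wavelength.
For strong reflection here: 2 n t = (m + ½) λ.
λ = 2 n t / (m + ½). The longest wavelength is m = 0: λ = 2 × 1.0 × 149 / 0.500 = 596 nm.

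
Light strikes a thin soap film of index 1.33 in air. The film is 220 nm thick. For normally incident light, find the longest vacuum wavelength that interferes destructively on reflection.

585 nm

Ray reflecting at the top interface goes from n = 1.0 toward n = 1.33: a half-wave phase shift.
Bottom surface (1.33 → 1.0): reflection off a lower-index medium gives no phase shift.
The two reflections differ by half a wavelength.
So the condition for destructive reflection is 2 n t = m λ.
λ = 2 n t / m. The longest wavelength is m = 1: λ = 2 × 1.33 × 220 / 1.00 = 585 nm.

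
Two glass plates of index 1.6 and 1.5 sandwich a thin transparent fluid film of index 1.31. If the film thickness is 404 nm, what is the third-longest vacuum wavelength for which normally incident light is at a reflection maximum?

Top surface (1.6 → 1.31): reflection off a lower-index medium gives no phase shift.
Ray reflecting at the bottom interface goes from n = 1.31 toward n = 1.5: a half-wave phase shift.
Exactly one π shift → a net half-wave offset.
So the condition for constructive reflection is 2 n t = (m + ½) λ.
λ = 2 n t / (m + ½). The third-longest wavelength is m = 2: λ = 2 × 1.31 × 404 / 2.50 = 423 nm.

423 nm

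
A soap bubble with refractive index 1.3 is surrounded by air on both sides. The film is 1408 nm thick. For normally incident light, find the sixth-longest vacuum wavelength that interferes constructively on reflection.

At the upper boundary (n = 1.0 to n = 1.3) the reflected ray undergoes a half-wave phase shift.
Ray reflecting at the bottom interface goes from n = 1.3 toward n = 1.0: no phase shift.
The two reflections differ by half a wavelength.
So the condition for constructive reflection is 2 n t = (m + ½) λ.
λ = 2 n t / (m + ½). The sixth-longest wavelength is m = 5: λ = 2 × 1.3 × 1408 / 5.50 = 666 nm.

666 nm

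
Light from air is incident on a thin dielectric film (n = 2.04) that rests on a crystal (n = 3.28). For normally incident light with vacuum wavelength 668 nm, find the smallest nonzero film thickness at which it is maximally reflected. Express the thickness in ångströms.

1637 Å

Ray reflecting at the top interface goes from n = 1.0 toward n = 2.04: a half-wave phase shift.
Bottom surface (2.04 → 3.28): reflection off a higher-index medium gives a half-wave phase shift.
Zero or two π shifts → no net half-wave offset.
With no net inversion, constructive interference in reflection requires 2 n t = m λ.
Minimum nonzero at m = 1: t = λ / (2 n) = 668 / (2 × 2.04) = 164 nm.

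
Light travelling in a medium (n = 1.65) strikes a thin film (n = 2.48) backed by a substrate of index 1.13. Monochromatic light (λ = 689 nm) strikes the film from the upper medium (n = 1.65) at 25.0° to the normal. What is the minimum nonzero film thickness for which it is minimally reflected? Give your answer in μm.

0.145 μm

At the upper boundary (n = 1.65 to n = 2.48) the reflected ray undergoes a half-wave phase shift.
At the lower boundary (n = 2.48 to n = 1.13) the reflected ray undergoes no phase shift.
Net: one phase inversion between the two reflected rays.
For minimum reflection here: 2 n t cos θ_r = m λ.
Snell's law: 1.65 sin 25.0° = 2.48 sin θ_r → sin θ_r = 0.281, cos θ_r = 0.960.
Minimum nonzero at m = 1: t = λ / (2 n cos θ_r) = 689 / (2 × 2.48 × 0.960) = 145 nm.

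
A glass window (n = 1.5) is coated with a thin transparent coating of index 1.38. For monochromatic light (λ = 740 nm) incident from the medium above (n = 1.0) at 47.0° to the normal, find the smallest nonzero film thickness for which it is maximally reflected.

Top surface (1.0 → 1.38): reflection off a higher-index medium gives a half-wave phase shift.
Bottom surface (1.38 → 1.5): reflection off a higher-index medium gives a half-wave phase shift.
Zero or two π shifts → no net half-wave offset.
So the condition for constructive reflection is 2 n t cos θ_r = m λ.
Snell's law: 1.0 sin 47.0° = 1.38 sin θ_r → sin θ_r = 0.530, cos θ_r = 0.848.
Minimum nonzero at m = 1: t = λ / (2 n cos θ_r) = 740 / (2 × 1.38 × 0.848) = 316 nm.

316 nm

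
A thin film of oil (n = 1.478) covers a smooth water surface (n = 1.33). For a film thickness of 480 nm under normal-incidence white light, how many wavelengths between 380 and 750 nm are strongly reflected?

Ray reflecting at the top interface goes from n = 1.0 toward n = 1.478: a half-wave phase shift.
Ray reflecting at the bottom interface goes from n = 1.478 toward n = 1.33: no phase shift.
Exactly one π shift → a net half-wave offset.
For bright reflection here: 2 n t = (m + ½) λ.
λ = 2 n t / (m + ½) = 1419 / (m + ½) nm.
m=1: 946 nm (IR); m=2: 568 nm (visible); m=3: 405 nm (visible); m=4: 315 nm (UV).

2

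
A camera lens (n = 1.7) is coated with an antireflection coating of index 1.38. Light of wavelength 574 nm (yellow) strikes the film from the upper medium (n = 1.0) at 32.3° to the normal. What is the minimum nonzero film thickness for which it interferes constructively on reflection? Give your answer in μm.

At the upper boundary (n = 1.0 to n = 1.38) the reflected ray undergoes a half-wave phase shift.
Bottom surface (1.38 → 1.7): reflection off a higher-index medium gives a half-wave phase shift.
The two reflections carry the same phase change, so no net offset.
For bright reflection here: 2 n t cos θ_r = m λ.
Snell's law: 1.0 sin 32.3° = 1.38 sin θ_r → sin θ_r = 0.387, cos θ_r = 0.922.
Minimum nonzero at m = 1: t = λ / (2 n cos θ_r) = 574 / (2 × 1.38 × 0.922) = 226 nm.

0.226 μm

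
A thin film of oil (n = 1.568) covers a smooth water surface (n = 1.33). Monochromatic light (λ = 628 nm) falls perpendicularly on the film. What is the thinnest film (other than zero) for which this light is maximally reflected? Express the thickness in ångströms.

Top surface (1.0 → 1.568): reflection off a higher-index medium gives a half-wave phase shift.
At the lower boundary (n = 1.568 to n = 1.33) the reflected ray undergoes no phase shift.
The two reflections differ by half a wavelength.
So the condition for constructive reflection is 2 n t = (m + ½) λ.
Minimum at m = 0: t = λ / (4 n) = 628 / (4 × 1.568) = 100 nm.

1001 Å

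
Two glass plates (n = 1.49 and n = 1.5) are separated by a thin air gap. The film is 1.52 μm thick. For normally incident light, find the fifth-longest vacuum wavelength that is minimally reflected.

At the upper boundary (n = 1.49 to n = 1.0) the reflected ray undergoes no phase shift.
Ray reflecting at the bottom interface goes from n = 1.0 toward n = 1.5: a half-wave phase shift.
Exactly one π shift → a net half-wave offset.
For weak reflection here: 2 n t = m λ.
λ = 2 n t / m. The fifth-longest wavelength is m = 5: λ = 2 × 1.0 × 1520 / 5.00 = 608 nm.

608 nm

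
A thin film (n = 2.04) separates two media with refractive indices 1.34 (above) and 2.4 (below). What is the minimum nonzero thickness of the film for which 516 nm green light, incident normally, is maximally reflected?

At the upper boundary (n = 1.34 to n = 2.04) the reflected ray undergoes a half-wave phase shift.
Ray reflecting at the bottom interface goes from n = 2.04 toward n = 2.4: a half-wave phase shift.
Net: no relative phase inversion (both shifts match).
For maximum reflection here: 2 n t = m λ.
Minimum nonzero at m = 1: t = λ / (2 n) = 516 / (2 × 2.04) = 126 nm.

126 nm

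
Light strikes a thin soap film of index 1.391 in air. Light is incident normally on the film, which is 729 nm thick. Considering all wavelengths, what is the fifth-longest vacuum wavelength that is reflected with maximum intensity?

Ray reflecting at the top interface goes from n = 1.0 toward n = 1.391: a half-wave phase shift.
At the lower boundary (n = 1.391 to n = 1.0) the reflected ray undergoes no phase shift.
Exactly one π shift → a net half-wave offset.
So the condition for constructive reflection is 2 n t = (m + ½) λ.
λ = 2 n t / (m + ½). The fifth-longest wavelength is m = 4: λ = 2 × 1.391 × 729 / 4.50 = 451 nm.

451 nm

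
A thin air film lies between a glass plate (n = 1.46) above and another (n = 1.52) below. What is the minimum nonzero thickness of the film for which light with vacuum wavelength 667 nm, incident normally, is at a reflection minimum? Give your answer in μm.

0.334 μm

Top surface (1.46 → 1.0): reflection off a lower-index medium gives no phase shift.
Ray reflecting at the bottom interface goes from n = 1.0 toward n = 1.52: a half-wave phase shift.
Exactly one π shift → a net half-wave offset.
For minimum reflection here: 2 n t = m λ.
Minimum nonzero at m = 1: t = λ / (2 n) = 667 / (2 × 1.0) = 334 nm.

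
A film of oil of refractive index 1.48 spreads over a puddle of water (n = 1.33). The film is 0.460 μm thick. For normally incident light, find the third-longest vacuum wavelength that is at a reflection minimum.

Top surface (1.0 → 1.48): reflection off a higher-index medium gives a half-wave phase shift.
Ray reflecting at the bottom interface goes from n = 1.48 toward n = 1.33: no phase shift.
Exactly one π shift → a net half-wave offset.
So the condition for destructive reflection is 2 n t = m λ.
λ = 2 n t / m. The third-longest wavelength is m = 3: λ = 2 × 1.48 × 460 / 3.00 = 454 nm.

454 nm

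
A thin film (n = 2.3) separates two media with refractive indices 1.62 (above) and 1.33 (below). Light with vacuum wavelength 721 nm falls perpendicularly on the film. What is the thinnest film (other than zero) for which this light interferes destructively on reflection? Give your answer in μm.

Top surface (1.62 → 2.3): reflection off a higher-index medium gives a half-wave phase shift.
At the lower boundary (n = 2.3 to n = 1.33) the reflected ray undergoes no phase shift.
The two reflections differ by half a wavelength.
So the condition for destructive reflection is 2 n t = m λ.
Minimum nonzero at m = 1: t = λ / (2 n) = 721 / (2 × 2.3) = 157 nm.

0.157 μm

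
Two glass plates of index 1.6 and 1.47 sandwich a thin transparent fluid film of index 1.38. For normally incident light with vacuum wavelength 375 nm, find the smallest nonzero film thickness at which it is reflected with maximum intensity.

67.9 nm

Top surface (1.6 → 1.38): reflection off a lower-index medium gives no phase shift.
Bottom surface (1.38 → 1.47): reflection off a higher-index medium gives a half-wave phase shift.
Net: one phase inversion between the two reflected rays.
For maximum reflection here: 2 n t = (m + ½) λ.
Minimum at m = 0: t = λ / (4 n) = 375 / (4 × 1.38) = 67.9 nm.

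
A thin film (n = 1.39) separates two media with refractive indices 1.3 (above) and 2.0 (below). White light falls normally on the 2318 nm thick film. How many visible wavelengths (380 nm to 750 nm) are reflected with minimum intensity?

Ray reflecting at the top interface goes from n = 1.3 toward n = 1.39: a half-wave phase shift.
Bottom surface (1.39 → 2.0): reflection off a higher-index medium gives a half-wave phase shift.
Zero or two π shifts → no net half-wave offset.
So the condition for destructive reflection is 2 n t = (m + ½) λ.
λ = 2 n t / (m + ½) = 6444 / (m + ½) nm.
m=8: 758 nm (IR); m=9: 678 nm (visible); m=10: 614 nm (visible); m=11: 560 nm (visible); m=12: 516 nm (visible); m=13: 477 nm (visible); m=14: 444 nm (visible); m=15: 416 nm (visible); m=16: 391 nm (visible); m=17: 368 nm (UV).

8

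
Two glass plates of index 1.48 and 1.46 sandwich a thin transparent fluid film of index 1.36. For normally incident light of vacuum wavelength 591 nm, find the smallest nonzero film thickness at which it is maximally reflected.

109 nm

Ray reflecting at the top interface goes from n = 1.48 toward n = 1.36: no phase shift.
Bottom surface (1.36 → 1.46): reflection off a higher-index medium gives a half-wave phase shift.
Net: one phase inversion between the two reflected rays.
So the condition for constructive reflection is 2 n t = (m + ½) λ.
Minimum at m = 0: t = λ / (4 n) = 591 / (4 × 1.36) = 109 nm.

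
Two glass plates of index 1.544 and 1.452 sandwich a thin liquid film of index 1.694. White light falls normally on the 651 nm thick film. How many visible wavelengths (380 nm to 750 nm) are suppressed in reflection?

At the upper boundary (n = 1.544 to n = 1.694) the reflected ray undergoes a half-wave phase shift.
Bottom surface (1.694 → 1.452): reflection off a lower-index medium gives no phase shift.
The two reflections differ by half a wavelength.
With one net inversion, destructive interference in reflection requires 2 n t = m λ.
λ = 2 n t / m = 2206 / m nm.
m=2: 1103 nm (IR); m=3: 735 nm (visible); m=4: 551 nm (visible); m=5: 441 nm (visible); m=6: 368 nm (UV).

3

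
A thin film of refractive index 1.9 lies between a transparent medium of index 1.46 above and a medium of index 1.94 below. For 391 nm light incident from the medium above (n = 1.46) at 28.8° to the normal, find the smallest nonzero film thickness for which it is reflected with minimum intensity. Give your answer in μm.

Top surface (1.46 → 1.9): reflection off a higher-index medium gives a half-wave phase shift.
Ray reflecting at the bottom interface goes from n = 1.9 toward n = 1.94: a half-wave phase shift.
Zero or two π shifts → no net half-wave offset.
So the condition for destructive reflection is 2 n t cos θ_r = (m + ½) λ.
Snell's law: 1.46 sin 28.8° = 1.9 sin θ_r → sin θ_r = 0.370, cos θ_r = 0.929.
Minimum at m = 0: t = λ / (4 n cos θ_r) = 391 / (4 × 1.9 × 0.929) = 55.4 nm.

0.0554 μm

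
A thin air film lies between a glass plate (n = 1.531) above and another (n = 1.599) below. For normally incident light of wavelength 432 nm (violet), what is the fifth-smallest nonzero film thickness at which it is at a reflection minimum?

1080 nm

Top surface (1.531 → 1.0): reflection off a lower-index medium gives no phase shift.
Ray reflecting at the bottom interface goes from n = 1.0 toward n = 1.599: a half-wave phase shift.
Exactly one π shift → a net half-wave offset.
For minimum reflection here: 2 n t = m λ.
The fifth-smallest nonzero thickness corresponds to m = 5: t = m λ / (2 n) = 5.00 × 432 / (2 × 1.0) = 1080 nm.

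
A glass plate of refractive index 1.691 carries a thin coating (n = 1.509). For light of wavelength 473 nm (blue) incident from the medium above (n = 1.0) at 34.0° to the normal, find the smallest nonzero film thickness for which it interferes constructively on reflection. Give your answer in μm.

Ray reflecting at the top interface goes from n = 1.0 toward n = 1.509: a half-wave phase shift.
Ray reflecting at the bottom interface goes from n = 1.509 toward n = 1.691: a half-wave phase shift.
The two reflections carry the same phase change, so no net offset.
For maximum reflection here: 2 n t cos θ_r = m λ.
Snell's law: 1.0 sin 34.0° = 1.509 sin θ_r → sin θ_r = 0.371, cos θ_r = 0.929.
Minimum nonzero at m = 1: t = λ / (2 n cos θ_r) = 473 / (2 × 1.509 × 0.929) = 169 nm.

0.169 μm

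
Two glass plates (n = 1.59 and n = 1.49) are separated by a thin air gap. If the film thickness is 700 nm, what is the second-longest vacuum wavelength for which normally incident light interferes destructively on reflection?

At the upper boundary (n = 1.59 to n = 1.0) the reflected ray undergoes no phase shift.
Ray reflecting at the bottom interface goes from n = 1.0 toward n = 1.49: a half-wave phase shift.
Net: one phase inversion between the two reflected rays.
So the condition for destructive reflection is 2 n t = m λ.
λ = 2 n t / m. The second-longest wavelength is m = 2: λ = 2 × 1.0 × 700 / 2.00 = 700 nm.

700 nm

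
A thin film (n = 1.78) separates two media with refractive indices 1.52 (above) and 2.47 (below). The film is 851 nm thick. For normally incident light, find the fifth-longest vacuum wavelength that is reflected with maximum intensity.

Top surface (1.52 → 1.78): reflection off a higher-index medium gives a half-wave phase shift.
Bottom surface (1.78 → 2.47): reflection off a higher-index medium gives a half-wave phase shift.
Zero or two π shifts → no net half-wave offset.
With no net inversion, constructive interference in reflection requires 2 n t = m λ.
λ = 2 n t / m. The fifth-longest wavelength is m = 5: λ = 2 × 1.78 × 851 / 5.00 = 606 nm.

606 nm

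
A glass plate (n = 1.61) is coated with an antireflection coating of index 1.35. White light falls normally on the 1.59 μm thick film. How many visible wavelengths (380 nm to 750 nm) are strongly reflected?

6

Top surface (1.0 → 1.35): reflection off a higher-index medium gives a half-wave phase shift.
Ray reflecting at the bottom interface goes from n = 1.35 toward n = 1.61: a half-wave phase shift.
The two reflections carry the same phase change, so no net offset.
For bright reflection here: 2 n t = m λ.
λ = 2 n t / m = 4293 / m nm.
m=5: 859 nm (IR); m=6: 716 nm (visible); m=7: 613 nm (visible); m=8: 537 nm (visible); m=9: 477 nm (visible); m=10: 429 nm (visible); m=11: 390 nm (visible); m=12: 358 nm (UV).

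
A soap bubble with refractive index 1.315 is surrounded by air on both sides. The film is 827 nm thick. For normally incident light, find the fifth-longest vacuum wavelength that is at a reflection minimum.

435 nm

At the upper boundary (n = 1.0 to n = 1.315) the reflected ray undergoes a half-wave phase shift.
Ray reflecting at the bottom interface goes from n = 1.315 toward n = 1.0: no phase shift.
Net: one phase inversion between the two reflected rays.
With one net inversion, destructive interference in reflection requires 2 n t = m λ.
λ = 2 n t / m. The fifth-longest wavelength is m = 5: λ = 2 × 1.315 × 827 / 5.00 = 435 nm.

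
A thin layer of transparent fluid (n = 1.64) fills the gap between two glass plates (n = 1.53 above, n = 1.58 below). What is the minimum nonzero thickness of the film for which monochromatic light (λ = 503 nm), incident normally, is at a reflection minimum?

Top surface (1.53 → 1.64): reflection off a higher-index medium gives a half-wave phase shift.
Ray reflecting at the bottom interface goes from n = 1.64 toward n = 1.58: no phase shift.
Net: one phase inversion between the two reflected rays.
With one net inversion, destructive interference in reflection requires 2 n t = m λ.
Minimum nonzero at m = 1: t = λ / (2 n) = 503 / (2 × 1.64) = 153 nm.

153 nm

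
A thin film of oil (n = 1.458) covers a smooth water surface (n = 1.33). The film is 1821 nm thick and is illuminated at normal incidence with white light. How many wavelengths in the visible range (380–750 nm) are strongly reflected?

7

At the upper boundary (n = 1.0 to n = 1.458) the reflected ray undergoes a half-wave phase shift.
At the lower boundary (n = 1.458 to n = 1.33) the reflected ray undergoes no phase shift.
The two reflections differ by half a wavelength.
For bright reflection here: 2 n t = (m + ½) λ.
λ = 2 n t / (m + ½) = 5310 / (m + ½) nm.
m=6: 817 nm (IR); m=7: 708 nm (visible); m=8: 625 nm (visible); m=9: 559 nm (visible); m=10: 506 nm (visible); m=11: 462 nm (visible); m=12: 425 nm (visible); m=13: 393 nm (visible); m=14: 366 nm (UV).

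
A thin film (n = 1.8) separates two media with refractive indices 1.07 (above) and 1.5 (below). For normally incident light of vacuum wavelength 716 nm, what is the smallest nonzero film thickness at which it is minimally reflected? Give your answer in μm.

0.199 μm

Top surface (1.07 → 1.8): reflection off a higher-index medium gives a half-wave phase shift.
Ray reflecting at the bottom interface goes from n = 1.8 toward n = 1.5: no phase shift.
Exactly one π shift → a net half-wave offset.
So the condition for destructive reflection is 2 n t = m λ.
The smallest nonzero thickness corresponds to m = 1: t = m λ / (2 n) = 1.00 × 716 / (2 × 1.8) = 199 nm.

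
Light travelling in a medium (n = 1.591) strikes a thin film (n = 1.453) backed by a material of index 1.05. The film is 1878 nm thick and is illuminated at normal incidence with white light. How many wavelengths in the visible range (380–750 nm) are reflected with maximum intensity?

7

At the upper boundary (n = 1.591 to n = 1.453) the reflected ray undergoes no phase shift.
Ray reflecting at the bottom interface goes from n = 1.453 toward n = 1.05: no phase shift.
The two reflections carry the same phase change, so no net offset.
So the condition for constructive reflection is 2 n t = m λ.
λ = 2 n t / m = 5457 / m nm.
m=7: 780 nm (IR); m=8: 682 nm (visible); m=9: 606 nm (visible); m=10: 546 nm (visible); m=11: 496 nm (visible); m=12: 455 nm (visible); m=13: 420 nm (visible); m=14: 390 nm (visible); m=15: 364 nm (UV).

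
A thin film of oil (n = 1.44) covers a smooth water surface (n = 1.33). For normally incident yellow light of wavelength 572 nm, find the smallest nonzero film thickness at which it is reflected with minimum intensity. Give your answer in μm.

0.199 μm

Top surface (1.0 → 1.44): reflection off a higher-index medium gives a half-wave phase shift.
Bottom surface (1.44 → 1.33): reflection off a lower-index medium gives no phase shift.
Exactly one π shift → a net half-wave offset.
With one net inversion, destructive interference in reflection requires 2 n t = m λ.
Minimum nonzero at m = 1: t = λ / (2 n) = 572 / (2 × 1.44) = 199 nm.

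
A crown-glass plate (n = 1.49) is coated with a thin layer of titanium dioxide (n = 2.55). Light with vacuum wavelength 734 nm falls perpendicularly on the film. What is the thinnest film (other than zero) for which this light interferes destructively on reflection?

144 nm

Ray reflecting at the top interface goes from n = 1.0 toward n = 2.55: a half-wave phase shift.
Ray reflecting at the bottom interface goes from n = 2.55 toward n = 1.49: no phase shift.
Net: one phase inversion between the two reflected rays.
So the condition for destructive reflection is 2 n t = m λ.
Minimum nonzero at m = 1: t = λ / (2 n) = 734 / (2 × 2.55) = 144 nm.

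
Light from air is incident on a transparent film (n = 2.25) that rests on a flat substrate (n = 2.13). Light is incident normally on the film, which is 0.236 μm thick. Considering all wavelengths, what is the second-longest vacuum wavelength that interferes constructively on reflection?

708 nm

Ray reflecting at the top interface goes from n = 1.0 toward n = 2.25: a half-wave phase shift.
Ray reflecting at the bottom interface goes from n = 2.25 toward n = 2.13: no phase shift.
The two reflections differ by half a wavelength.
With one net inversion, constructive interference in reflection requires 2 n t = (m + ½) λ.
λ = 2 n t / (m + ½). The second-longest wavelength is m = 1: λ = 2 × 2.25 × 236 / 1.50 = 708 nm.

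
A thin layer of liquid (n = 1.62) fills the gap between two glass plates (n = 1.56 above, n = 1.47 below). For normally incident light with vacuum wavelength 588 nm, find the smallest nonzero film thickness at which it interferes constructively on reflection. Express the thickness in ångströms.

Top surface (1.56 → 1.62): reflection off a higher-index medium gives a half-wave phase shift.
At the lower boundary (n = 1.62 to n = 1.47) the reflected ray undergoes no phase shift.
Net: one phase inversion between the two reflected rays.
So the condition for constructive reflection is 2 n t = (m + ½) λ.
Minimum at m = 0: t = λ / (4 n) = 588 / (4 × 1.62) = 90.7 nm.

907 Å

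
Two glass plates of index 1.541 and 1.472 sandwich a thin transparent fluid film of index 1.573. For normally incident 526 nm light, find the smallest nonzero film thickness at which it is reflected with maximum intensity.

Ray reflecting at the top interface goes from n = 1.541 toward n = 1.573: a half-wave phase shift.
Ray reflecting at the bottom interface goes from n = 1.573 toward n = 1.472: no phase shift.
Net: one phase inversion between the two reflected rays.
So the condition for constructive reflection is 2 n t = (m + ½) λ.
Minimum at m = 0: t = λ / (4 n) = 526 / (4 × 1.573) = 83.6 nm.

83.6 nm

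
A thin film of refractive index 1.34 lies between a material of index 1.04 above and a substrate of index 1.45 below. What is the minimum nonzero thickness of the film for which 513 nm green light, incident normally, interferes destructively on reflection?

95.7 nm

At the upper boundary (n = 1.04 to n = 1.34) the reflected ray undergoes a half-wave phase shift.
Ray reflecting at the bottom interface goes from n = 1.34 toward n = 1.45: a half-wave phase shift.
Net: no relative phase inversion (both shifts match).
With no net inversion, destructive interference in reflection requires 2 n t = (m + ½) λ.
Minimum at m = 0: t = λ / (4 n) = 513 / (4 × 1.34) = 95.7 nm.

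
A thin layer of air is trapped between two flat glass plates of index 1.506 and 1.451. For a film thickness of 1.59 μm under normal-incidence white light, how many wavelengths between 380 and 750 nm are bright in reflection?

4

Ray reflecting at the top interface goes from n = 1.506 toward n = 1.0: no phase shift.
At the lower boundary (n = 1.0 to n = 1.451) the reflected ray undergoes a half-wave phase shift.
Exactly one π shift → a net half-wave offset.
With one net inversion, constructive interference in reflection requires 2 n t = (m + ½) λ.
λ = 2 n t / (m + ½) = 3180 / (m + ½) nm.
m=3: 909 nm (IR); m=4: 707 nm (visible); m=5: 578 nm (visible); m=6: 489 nm (visible); m=7: 424 nm (visible); m=8: 374 nm (UV).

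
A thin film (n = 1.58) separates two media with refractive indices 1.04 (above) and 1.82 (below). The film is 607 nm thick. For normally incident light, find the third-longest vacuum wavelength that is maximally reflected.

At the upper boundary (n = 1.04 to n = 1.58) the reflected ray undergoes a half-wave phase shift.
Ray reflecting at the bottom interface goes from n = 1.58 toward n = 1.82: a half-wave phase shift.
The two reflections carry the same phase change, so no net offset.
For strong reflection here: 2 n t = m λ.
λ = 2 n t / m. The third-longest wavelength is m = 3: λ = 2 × 1.58 × 607 / 3.00 = 639 nm.

639 nm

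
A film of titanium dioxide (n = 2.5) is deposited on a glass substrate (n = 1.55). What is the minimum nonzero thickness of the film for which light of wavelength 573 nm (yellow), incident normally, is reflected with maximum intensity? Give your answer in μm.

0.0573 μm

Ray reflecting at the top interface goes from n = 1.0 toward n = 2.5: a half-wave phase shift.
At the lower boundary (n = 2.5 to n = 1.55) the reflected ray undergoes no phase shift.
Exactly one π shift → a net half-wave offset.
So the condition for constructive reflection is 2 n t = (m + ½) λ.
Minimum at m = 0: t = λ / (4 n) = 573 / (4 × 2.5) = 57.3 nm.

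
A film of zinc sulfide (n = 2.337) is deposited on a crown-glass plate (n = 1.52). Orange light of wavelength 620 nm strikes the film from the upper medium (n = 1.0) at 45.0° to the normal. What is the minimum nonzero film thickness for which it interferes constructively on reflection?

Top surface (1.0 → 2.337): reflection off a higher-index medium gives a half-wave phase shift.
Bottom surface (2.337 → 1.52): reflection off a lower-index medium gives no phase shift.
Net: one phase inversion between the two reflected rays.
With one net inversion, constructive interference in reflection requires 2 n t cos θ_r = (m + ½) λ.
Snell's law: 1.0 sin 45.0° = 2.337 sin θ_r → sin θ_r = 0.303, cos θ_r = 0.953.
Minimum at m = 0: t = λ / (4 n cos θ_r) = 620 / (4 × 2.337 × 0.953) = 69.6 nm.

69.6 nm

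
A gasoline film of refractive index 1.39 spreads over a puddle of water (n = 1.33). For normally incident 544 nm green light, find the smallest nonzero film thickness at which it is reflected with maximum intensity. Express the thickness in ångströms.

978 Å

At the upper boundary (n = 1.0 to n = 1.39) the reflected ray undergoes a half-wave phase shift.
Ray reflecting at the bottom interface goes from n = 1.39 toward n = 1.33: no phase shift.
Exactly one π shift → a net half-wave offset.
So the condition for constructive reflection is 2 n t = (m + ½) λ.
Minimum at m = 0: t = λ / (4 n) = 544 / (4 × 1.39) = 97.8 nm.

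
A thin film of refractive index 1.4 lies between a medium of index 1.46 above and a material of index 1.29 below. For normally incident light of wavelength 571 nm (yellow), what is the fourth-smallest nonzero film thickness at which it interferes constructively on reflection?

816 nm

At the upper boundary (n = 1.46 to n = 1.4) the reflected ray undergoes no phase shift.
Bottom surface (1.4 → 1.29): reflection off a lower-index medium gives no phase shift.
Net: no relative phase inversion (both shifts match).
So the condition for constructive reflection is 2 n t = m λ.
The fourth-smallest nonzero thickness corresponds to m = 4: t = m λ / (2 n) = 4.00 × 571 / (2 × 1.4) = 816 nm.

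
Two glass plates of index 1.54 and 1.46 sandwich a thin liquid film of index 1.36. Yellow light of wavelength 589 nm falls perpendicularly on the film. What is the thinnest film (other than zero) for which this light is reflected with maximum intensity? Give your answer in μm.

0.108 μm

Top surface (1.54 → 1.36): reflection off a lower-index medium gives no phase shift.
Bottom surface (1.36 → 1.46): reflection off a higher-index medium gives a half-wave phase shift.
The two reflections differ by half a wavelength.
With one net inversion, constructive interference in reflection requires 2 n t = (m + ½) λ.
Minimum at m = 0: t = λ / (4 n) = 589 / (4 × 1.36) = 108 nm.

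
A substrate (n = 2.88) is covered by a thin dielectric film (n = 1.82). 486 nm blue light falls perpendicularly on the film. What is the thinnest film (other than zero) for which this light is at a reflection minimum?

Ray reflecting at the top interface goes from n = 1.0 toward n = 1.82: a half-wave phase shift.
Bottom surface (1.82 → 2.88): reflection off a higher-index medium gives a half-wave phase shift.
The two reflections carry the same phase change, so no net offset.
So the condition for destructive reflection is 2 n t = (m + ½) λ.
Minimum at m = 0: t = λ / (4 n) = 486 / (4 × 1.82) = 66.8 nm.

66.8 nm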